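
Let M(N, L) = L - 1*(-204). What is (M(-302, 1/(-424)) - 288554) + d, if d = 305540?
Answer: 7288559/424 ≈ 17190.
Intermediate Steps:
M(N, L) = 204 + L (M(N, L) = L + 204 = 204 + L)
(M(-302, 1/(-424)) - 288554) + d = ((204 + 1/(-424)) - 288554) + 305540 = ((204 - 1/424) - 288554) + 305540 = (86495/424 - 288554) + 305540 = -122260401/424 + 305540 = 7288559/424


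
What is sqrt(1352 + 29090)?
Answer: sqrt(30442) ≈ 174.48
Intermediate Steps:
sqrt(1352 + 29090) = sqrt(30442)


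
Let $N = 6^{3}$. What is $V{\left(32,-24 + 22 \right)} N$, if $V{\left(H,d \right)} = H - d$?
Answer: $7344$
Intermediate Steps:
$N = 216$
$V{\left(32,-24 + 22 \right)} N = \left(32 - \left(-24 + 22\right)\right) 216 = \left(32 - -2\right) 216 = \left(32 + 2\right) 216 = 34 \cdot 216 = 7344$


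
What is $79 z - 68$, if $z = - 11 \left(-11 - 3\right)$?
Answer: $12098$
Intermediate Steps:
$z = 154$ ($z = \left(-11\right) \left(-14\right) = 154$)
$79 z - 68 = 79 \cdot 154 - 68 = 12166 - 68 = 12098$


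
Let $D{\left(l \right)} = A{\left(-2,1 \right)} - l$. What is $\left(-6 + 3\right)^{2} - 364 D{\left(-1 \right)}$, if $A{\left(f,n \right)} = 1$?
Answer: $-719$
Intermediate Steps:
$D{\left(l \right)} = 1 - l$
$\left(-6 + 3\right)^{2} - 364 D{\left(-1 \right)} = \left(-6 + 3\right)^{2} - 364 \left(1 - -1\right) = \left(-3\right)^{2} - 364 \left(1 + 1\right) = 9 - 728 = -719$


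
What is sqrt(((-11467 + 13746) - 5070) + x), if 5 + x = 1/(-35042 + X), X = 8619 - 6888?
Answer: I*sqrt(3102505161227)/33311 ≈ 52.877*I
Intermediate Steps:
X = 1731
x = -166556/33311 (x = -5 + 1/(-35042 + 1731) = -5 + 1/(-33311) = -5 - 1/33311 = -166556/33311 ≈ -5.0000)
sqrt(((-11467 + 13746) - 5070) + x) = sqrt(((-11467 + 13746) - 5070) - 166556/33311) = sqrt((2279 - 5070) - 166556/33311) = sqrt(-2791 - 166556/33311) = sqrt(-93137557/33311) = I*sqrt(3102505161227)/33311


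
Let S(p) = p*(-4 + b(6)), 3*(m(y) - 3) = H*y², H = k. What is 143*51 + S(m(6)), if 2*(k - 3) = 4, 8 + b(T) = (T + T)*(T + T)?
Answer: 15609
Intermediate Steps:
b(T) = -8 + 4*T² (b(T) = -8 + (T + T)*(T + T) = -8 + (2*T)*(2*T) = -8 + 4*T²)
k = 5 (k = 3 + (½)*4 = 3 + 2 = 5)
H = 5
m(y) = 3 + 5*y²/3 (m(y) = 3 + (5*y²)/3 = 3 + 5*y²/3)
S(p) = 132*p (S(p) = p*(-4 + (-8 + 4*6²)) = p*(-4 + (-8 + 4*36)) = p*(-4 + (-8 + 144)) = p*(-4 + 136) = p*132 = 132*p)
143*51 + S(m(6)) = 143*51 + 132*(3 + (5/3)*6²) = 7293 + 132*(3 + (5/3)*36) = 7293 + 132*(3 + 60) = 7293 + 132*63 = 7293 + 8316 = 15609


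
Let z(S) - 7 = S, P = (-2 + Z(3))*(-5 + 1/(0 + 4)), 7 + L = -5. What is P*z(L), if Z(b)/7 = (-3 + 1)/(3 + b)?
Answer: -1235/12 ≈ -102.92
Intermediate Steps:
L = -12 (L = -7 - 5 = -12)
Z(b) = -14/(3 + b) (Z(b) = 7*((-3 + 1)/(3 + b)) = 7*(-2/(3 + b)) = -14/(3 + b))
P = 247/12 (P = (-2 - 14/(3 + 3))*(-5 + 1/(0 + 4)) = (-2 - 14/6)*(-5 + 1/4) = (-2 - 14*⅙)*(-5 + ¼) = (-2 - 7/3)*(-19/4) = -13/3*(-19/4) = 247/12 ≈ 20.583)
z(S) = 7 + S
P*z(L) = 247*(7 - 12)/12 = (247/12)*(-5) = -1235/12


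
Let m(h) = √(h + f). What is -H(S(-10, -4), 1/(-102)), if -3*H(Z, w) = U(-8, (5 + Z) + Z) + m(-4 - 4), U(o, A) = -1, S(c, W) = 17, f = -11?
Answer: -⅓ + I*√19/3 ≈ -0.33333 + 1.453*I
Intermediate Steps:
m(h) = √(-11 + h) (m(h) = √(h - 11) = √(-11 + h))
H(Z, w) = ⅓ - I*√19/3 (H(Z, w) = -(-1 + √(-11 + (-4 - 4)))/3 = -(-1 + √(-11 - 8))/3 = -(-1 + √(-19))/3 = -(-1 + I*√19)/3 = ⅓ - I*√19/3)
-H(S(-10, -4), 1/(-102)) = -(⅓ - I*√19/3) = -⅓ + I*√19/3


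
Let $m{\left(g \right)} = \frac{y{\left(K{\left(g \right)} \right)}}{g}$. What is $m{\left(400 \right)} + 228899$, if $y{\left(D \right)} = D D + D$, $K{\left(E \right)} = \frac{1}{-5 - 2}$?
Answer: $\frac{2243210197}{9800} \approx 2.289 \cdot 10^{5}$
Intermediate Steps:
$K{\left(E \right)} = - \frac{1}{7}$ ($K{\left(E \right)} = \frac{1}{-7} = - \frac{1}{7}$)
$y{\left(D \right)} = D + D^{2}$ ($y{\left(D \right)} = D^{2} + D = D + D^{2}$)
$m{\left(g \right)} = - \frac{6}{49 g}$ ($m{\left(g \right)} = \frac{\left(- \frac{1}{7}\right) \left(1 - \frac{1}{7}\right)}{g} = \frac{\left(- \frac{1}{7}\right) \frac{6}{7}}{g} = - \frac{6}{49 g}$)
$m{\left(400 \right)} + 228899 = - \frac{6}{49 \cdot 400} + 228899 = \left(- \frac{6}{49}\right) \frac{1}{400} + 228899 = - \frac{3}{9800} + 228899 = \frac{2243210197}{9800}$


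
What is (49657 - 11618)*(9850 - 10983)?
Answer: -43098187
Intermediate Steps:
(49657 - 11618)*(9850 - 10983) = 38039*(-1133) = -43098187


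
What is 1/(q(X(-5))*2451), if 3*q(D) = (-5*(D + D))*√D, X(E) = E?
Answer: -I*√5/204250 ≈ -1.0948e-5*I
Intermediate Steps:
q(D) = -10*D^(3/2)/3 (q(D) = ((-5*(D + D))*√D)/3 = ((-10*D)*√D)/3 = (-10*D^(3/2))/3 = -10*D^(3/2)/3)
1/(q(X(-5))*2451) = 1/(-(-50)*I*√5/3*2451) = 1/((50*I*√5/3)*2451) = 1/(40850*I*√5) = -I*√5/204250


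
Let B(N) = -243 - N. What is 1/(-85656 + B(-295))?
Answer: -1/85604 ≈ -1.1682e-5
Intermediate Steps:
1/(-85656 + B(-295)) = 1/(-85656 + (-243 - 1*(-295))) = 1/(-85656 + (-243 + 295)) = 1/(-85656 + 52) = 1/(-85604) = -1/85604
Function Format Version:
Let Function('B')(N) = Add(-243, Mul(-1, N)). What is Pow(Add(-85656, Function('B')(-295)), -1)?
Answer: Rational(-1, 85604) ≈ -1.1682e-5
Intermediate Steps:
Pow(Add(-85656, Function('B')(-295)), -1) = Pow(Add(-85656, Add(-243, Mul(-1, -295))), -1) = Pow(Add(-85656, Add(-243, 295)), -1) = Pow(Add(-85656, 52), -1) = Pow(-85604, -1) = Rational(-1, 85604)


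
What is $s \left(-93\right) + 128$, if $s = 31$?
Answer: $-2755$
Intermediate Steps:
$s \left(-93\right) + 128 = 31 \left(-93\right) + 128 = -2883 + 128 = -2755$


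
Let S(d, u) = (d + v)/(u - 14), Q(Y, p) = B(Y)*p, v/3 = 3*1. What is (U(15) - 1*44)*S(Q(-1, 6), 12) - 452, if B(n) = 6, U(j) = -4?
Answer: 628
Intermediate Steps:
v = 9 (v = 3*(3*1) = 3*3 = 9)
Q(Y, p) = 6*p
S(d, u) = (9 + d)/(-14 + u) (S(d, u) = (d + 9)/(u - 14) = (9 + d)/(-14 + u))
(U(15) - 1*44)*S(Q(-1, 6), 12) - 452 = (-4 - 1*44)*((9 + 6*6)/(-14 + 12)) - 452 = (-4 - 44)*((9 + 36)/(-2)) - 452 = -(-24)*45 - 452 = -48*(-45/2) - 452 = 1080 - 452 = 628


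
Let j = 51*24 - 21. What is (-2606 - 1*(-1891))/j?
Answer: -715/1203 ≈ -0.59435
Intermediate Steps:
j = 1203 (j = 1224 - 21 = 1203)
(-2606 - 1*(-1891))/j = (-2606 - 1*(-1891))/1203 = (-2606 + 1891)*(1/1203) = -715*1/1203 = -715/1203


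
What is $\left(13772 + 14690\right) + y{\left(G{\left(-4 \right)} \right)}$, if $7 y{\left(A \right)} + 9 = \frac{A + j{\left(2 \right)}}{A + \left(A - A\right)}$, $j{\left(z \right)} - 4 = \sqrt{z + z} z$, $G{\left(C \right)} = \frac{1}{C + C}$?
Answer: $\frac{199162}{7} \approx 28452.0$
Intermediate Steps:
$G{\left(C \right)} = \frac{1}{2 C}$
$j{\left(z \right)} = 4 + \sqrt{2} z^{\frac{3}{2}}$ ($j{\left(z \right)} = 4 + \sqrt{z + z} z = 4 + \sqrt{2 z} z = 4 + \sqrt{2} \sqrt{z} z = 4 + \sqrt{2} z^{\frac{3}{2}}$)
$y{\left(A \right)} = - \frac{9}{7} + \frac{8 + A}{7 A}$ ($y{\left(A \right)} = - \frac{9}{7} + \frac{\left(A + \left(4 + \sqrt{2} \cdot 2^{\frac{3}{2}}\right)\right) \frac{1}{A + \left(A - A\right)}}{7} = - \frac{9}{7} + \frac{\left(A + \left(4 + \sqrt{2} \cdot 2 \sqrt{2}\right)\right) \frac{1}{A + 0}}{7} = - \frac{9}{7} + \frac{\left(A + \left(4 + 4\right)\right) \frac{1}{A}}{7} = - \frac{9}{7} + \frac{\left(A + 8\right) \frac{1}{A}}{7} = - \frac{9}{7} + \frac{\left(8 + A\right) \frac{1}{A}}{7} = - \frac{9}{7} + \frac{\frac{1}{A} \left(8 + A\right)}{7} = - \frac{9}{7} + \frac{8 + A}{7 A}$)
$\left(13772 + 14690\right) + y{\left(G{\left(-4 \right)} \right)} = \left(13772 + 14690\right) + \frac{8 \left(1 - \frac{1}{2 \left(-4\right)}\right)}{7 \frac{1}{2 \left(-4\right)}} = 28462 + \frac{8 \left(1 - \frac{1}{2} \left(- \frac{1}{4}\right)\right)}{7 \cdot \frac{1}{2} \left(- \frac{1}{4}\right)} = 28462 + \frac{8 \left(1 - - \frac{1}{8}\right)}{7 \left(- \frac{1}{8}\right)} = 28462 + \frac{8}{7} \left(-8\right) \left(1 + \frac{1}{8}\right) = 28462 + \frac{8}{7} \left(-8\right) \frac{9}{8} = 28462 - \frac{72}{7} = \frac{199162}{7}$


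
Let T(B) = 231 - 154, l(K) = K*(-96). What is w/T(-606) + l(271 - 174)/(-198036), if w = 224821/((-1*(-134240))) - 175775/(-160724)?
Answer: 568727893876183/6854192687828640 ≈ 0.082975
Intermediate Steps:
l(K) = -96*K
T(B) = 77
w = 14932541601/5393897440 (w = 224821/134240 - 175775*(-1/160724) = 224821*(1/134240) + 175775/160724 = 224821/134240 + 175775/160724 = 14932541601/5393897440 ≈ 2.7684)
w/T(-606) + l(271 - 174)/(-198036) = (14932541601/5393897440)/77 - 96*(271 - 174)/(-198036) = (14932541601/5393897440)*(1/77) - 96*97*(-1/198036) = 14932541601/415330102880 - 9312*(-1/198036) = 14932541601/415330102880 + 776/16503 = 568727893876183/6854192687828640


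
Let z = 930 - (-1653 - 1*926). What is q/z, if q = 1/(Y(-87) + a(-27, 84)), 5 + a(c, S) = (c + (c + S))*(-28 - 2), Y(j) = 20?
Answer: -1/3105465 ≈ -3.2201e-7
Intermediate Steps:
z = 3509 (z = 930 - (-1653 - 926) = 930 - 1*(-2579) = 930 + 2579 = 3509)
a(c, S) = -5 - 60*c - 30*S (a(c, S) = -5 + (c + (c + S))*(-28 - 2) = -5 + (c + (S + c))*(-30) = -5 + (S + 2*c)*(-30) = -5 + (-60*c - 30*S) = -5 - 60*c - 30*S)
q = -1/885 (q = 1/(20 + (-5 - 60*(-27) - 30*84)) = 1/(20 + (-5 + 1620 - 2520)) = 1/(20 - 905) = 1/(-885) = -1/885 ≈ -0.0011299)
q/z = -1/885/3509 = -1/885*1/3509 = -1/3105465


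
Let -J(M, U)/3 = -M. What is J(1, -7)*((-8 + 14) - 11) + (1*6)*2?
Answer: -3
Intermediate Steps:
J(M, U) = 3*M (J(M, U) = -(-3)*M = 3*M)
J(1, -7)*((-8 + 14) - 11) + (1*6)*2 = (3*1)*((-8 + 14) - 11) + (1*6)*2 = 3*(6 - 11) + 6*2 = 3*(-5) + 12 = -15 + 12 = -3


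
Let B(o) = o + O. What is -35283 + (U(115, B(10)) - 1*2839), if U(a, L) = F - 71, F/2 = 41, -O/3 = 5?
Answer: -38111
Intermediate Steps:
O = -15 (O = -3*5 = -15)
B(o) = -15 + o (B(o) = o - 15 = -15 + o)
F = 82 (F = 2*41 = 82)
U(a, L) = 11 (U(a, L) = 82 - 71 = 11)
-35283 + (U(115, B(10)) - 1*2839) = -35283 + (11 - 1*2839) = -35283 + (11 - 2839) = -35283 - 2828 = -38111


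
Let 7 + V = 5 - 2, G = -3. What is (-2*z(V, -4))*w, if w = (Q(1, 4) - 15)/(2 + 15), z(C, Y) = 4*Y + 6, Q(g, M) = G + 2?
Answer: -320/17 ≈ -18.824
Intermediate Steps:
V = -4 (V = -7 + (5 - 2) = -7 + 3 = -4)
Q(g, M) = -1 (Q(g, M) = -3 + 2 = -1)
z(C, Y) = 6 + 4*Y
w = -16/17 (w = (-1 - 15)/(2 + 15) = -16/17 ≈ -0.94118)
(-2*z(V, -4))*w = -2*(6 + 4*(-4))*(-16/17) = -2*(6 - 16)*(-16/17) = -2*(-10)*(-16/17) = 20*(-16/17) = -320/17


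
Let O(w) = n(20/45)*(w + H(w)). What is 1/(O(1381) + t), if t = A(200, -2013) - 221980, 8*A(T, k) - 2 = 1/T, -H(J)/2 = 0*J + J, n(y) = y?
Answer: -14400/3205346791 ≈ -4.4925e-6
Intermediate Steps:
H(J) = -2*J (H(J) = -2*(0*J + J) = -2*(0 + J) = -2*J)
O(w) = -4*w/9 (O(w) = (20/45)*(w - 2*w) = (20*(1/45))*(-w) = 4*(-w)/9 = -4*w/9)
A(T, k) = ¼ + 1/(8*T)
t = -355167599/1600 (t = (⅛)*(1 + 2*200)/200 - 221980 = (⅛)*(1/200)*(1 + 400) - 221980 = (⅛)*(1/200)*401 - 221980 = 401/1600 - 221980 = -355167599/1600 ≈ -2.2198e+5)
1/(O(1381) + t) = 1/(-4/9*1381 - 355167599/1600) = 1/(-5524/9 - 355167599/1600) = 1/(-3205346791/14400) = -14400/3205346791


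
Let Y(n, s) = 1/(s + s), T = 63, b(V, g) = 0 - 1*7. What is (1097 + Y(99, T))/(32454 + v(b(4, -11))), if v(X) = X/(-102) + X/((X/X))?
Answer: 2349791/69501621 ≈ 0.033809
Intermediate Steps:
b(V, g) = -7 (b(V, g) = 0 - 7 = -7)
v(X) = 101*X/102 (v(X) = X*(-1/102) + X/1 = -X/102 + X*1 = -X/102 + X = 101*X/102)
Y(n, s) = 1/(2*s)
(1097 + Y(99, T))/(32454 + v(b(4, -11))) = (1097 + (½)/63)/(32454 + (101/102)*(-7)) = (1097 + (½)*(1/63))/(32454 - 707/102) = (1097 + 1/126)/(3309601/102) = (138223/126)*(102/3309601) = 2349791/69501621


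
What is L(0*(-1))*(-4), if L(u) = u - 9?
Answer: 36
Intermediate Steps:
L(u) = -9 + u
L(0*(-1))*(-4) = (-9 + 0*(-1))*(-4) = (-9 + 0)*(-4) = -9*(-4) = 36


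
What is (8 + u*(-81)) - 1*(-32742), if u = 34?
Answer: 29996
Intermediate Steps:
(8 + u*(-81)) - 1*(-32742) = (8 + 34*(-81)) - 1*(-32742) = (8 - 2754) + 32742 = -2746 + 32742 = 29996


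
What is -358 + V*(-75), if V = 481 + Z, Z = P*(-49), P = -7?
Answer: -62158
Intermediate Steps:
Z = 343 (Z = -7*(-49) = 343)
V = 824 (V = 481 + 343 = 824)
-358 + V*(-75) = -358 + 824*(-75) = -358 - 61800 = -62158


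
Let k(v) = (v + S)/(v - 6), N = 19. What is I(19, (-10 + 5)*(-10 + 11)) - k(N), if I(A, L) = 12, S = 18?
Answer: 119/13 ≈ 9.1538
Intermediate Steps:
k(v) = (18 + v)/(-6 + v) (k(v) = (v + 18)/(v - 6) = (18 + v)/(-6 + v))
I(19, (-10 + 5)*(-10 + 11)) - k(N) = 12 - (18 + 19)/(-6 + 19) = 12 - 37/13 = 119/13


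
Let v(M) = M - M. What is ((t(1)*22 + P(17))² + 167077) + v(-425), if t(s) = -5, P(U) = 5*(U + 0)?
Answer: 167702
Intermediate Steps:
v(M) = 0
P(U) = 5*U
((t(1)*22 + P(17))² + 167077) + v(-425) = ((-5*22 + 5*17)² + 167077) + 0 = ((-110 + 85)² + 167077) + 0 = ((-25)² + 167077) + 0 = (625 + 167077) + 0 = 167702 + 0 = 167702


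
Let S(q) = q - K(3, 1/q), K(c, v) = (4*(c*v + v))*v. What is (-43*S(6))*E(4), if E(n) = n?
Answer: -8600/9 ≈ -955.56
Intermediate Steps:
K(c, v) = v*(4*v + 4*c*v) (K(c, v) = (4*(v + c*v))*v = (4*v + 4*c*v)*v = v*(4*v + 4*c*v))
S(q) = q - 16/q**2 (S(q) = q - 4*(1/q)**2*(1 + 3) = q - 4*(1/q)**2*4 = q - 4*4/q**2 = q - 16/q**2)
(-43*S(6))*E(4) = -43*(6 - 16/6**2)*4 = -43*(6 - 16*1/36)*4 = -43*(6 - 4/9)*4 = -43*50/9*4 = -2150/9*4 = -8600/9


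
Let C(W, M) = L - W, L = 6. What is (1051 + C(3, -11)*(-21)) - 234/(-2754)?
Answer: 151177/153 ≈ 988.08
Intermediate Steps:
C(W, M) = 6 - W
(1051 + C(3, -11)*(-21)) - 234/(-2754) = (1051 + (6 - 1*3)*(-21)) - 234/(-2754) = (1051 + (6 - 3)*(-21)) - 234*(-1/2754) = (1051 + 3*(-21)) + 13/153 = (1051 - 63) + 13/153 = 988 + 13/153 = 151177/153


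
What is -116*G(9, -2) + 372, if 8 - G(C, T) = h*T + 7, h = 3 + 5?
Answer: -1600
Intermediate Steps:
h = 8
G(C, T) = 1 - 8*T (G(C, T) = 8 - (8*T + 7) = 8 - (7 + 8*T) = 8 + (-7 - 8*T) = 1 - 8*T)
-116*G(9, -2) + 372 = -116*(1 - 8*(-2)) + 372 = -116*(1 + 16) + 372 = -116*17 + 372 = -1972 + 372 = -1600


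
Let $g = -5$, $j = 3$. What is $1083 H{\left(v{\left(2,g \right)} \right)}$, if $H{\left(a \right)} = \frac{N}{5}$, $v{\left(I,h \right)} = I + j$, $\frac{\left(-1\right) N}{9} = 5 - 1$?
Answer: $- \frac{38988}{5} \approx -7797.6$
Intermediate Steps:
$N = -36$ ($N = - 9 \left(5 - 1\right) = \left(-9\right) 4 = -36$)
$v{\left(I,h \right)} = 3 + I$ ($v{\left(I,h \right)} = I + 3 = 3 + I$)
$H{\left(a \right)} = - \frac{36}{5}$
$1083 H{\left(v{\left(2,g \right)} \right)} = 1083 \left(- \frac{36}{5}\right) = - \frac{38988}{5}$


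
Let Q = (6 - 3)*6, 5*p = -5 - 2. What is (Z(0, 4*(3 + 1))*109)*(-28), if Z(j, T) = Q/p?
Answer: 39240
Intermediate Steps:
p = -7/5 (p = (-5 - 2)/5 = (⅕)*(-7) = -7/5 ≈ -1.4000)
Q = 18 (Q = 3*6 = 18)
Z(j, T) = -90/7 (Z(j, T) = 18/(-7/5) = 18*(-5/7) = -90/7)
(Z(0, 4*(3 + 1))*109)*(-28) = -90/7*109*(-28) = -9810/7*(-28) = 39240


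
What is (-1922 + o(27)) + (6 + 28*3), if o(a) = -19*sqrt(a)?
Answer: -1832 - 57*sqrt(3) ≈ -1930.7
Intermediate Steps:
(-1922 + o(27)) + (6 + 28*3) = (-1922 - 57*sqrt(3)) + (6 + 28*3) = (-1922 - 57*sqrt(3)) + (6 + 84) = (-1922 - 57*sqrt(3)) + 90 = -1832 - 57*sqrt(3)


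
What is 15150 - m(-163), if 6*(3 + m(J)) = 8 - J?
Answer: 30249/2 ≈ 15125.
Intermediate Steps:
m(J) = -5/3 - J/6 (m(J) = -3 + (8 - J)/6 = -3 + (4/3 - J/6) = -5/3 - J/6)
15150 - m(-163) = 15150 - (-5/3 - 1/6*(-163)) = 15150 - (-5/3 + 163/6) = 15150 - 1*51/2 = 15150 - 51/2 = 30249/2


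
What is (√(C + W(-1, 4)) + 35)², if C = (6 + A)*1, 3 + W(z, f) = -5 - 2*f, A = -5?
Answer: (35 + I*√15)² ≈ 1210.0 + 271.11*I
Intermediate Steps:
W(z, f) = -8 - 2*f (W(z, f) = -3 + (-5 - 2*f) = -8 - 2*f)
C = 1 (C = (6 - 5)*1 = 1*1 = 1)
(√(C + W(-1, 4)) + 35)² = (√(1 + (-8 - 2*4)) + 35)² = (√(1 + (-8 - 8)) + 35)² = (√(1 - 16) + 35)² = (√(-15) + 35)² = (I*√15 + 35)² = (35 + I*√15)²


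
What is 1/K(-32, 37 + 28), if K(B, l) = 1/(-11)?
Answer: -11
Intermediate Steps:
K(B, l) = -1/11
1/K(-32, 37 + 28) = 1/(-1/11) = -11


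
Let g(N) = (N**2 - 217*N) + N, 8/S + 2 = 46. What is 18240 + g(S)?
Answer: 2202292/121 ≈ 18201.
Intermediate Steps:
S = 2/11 (S = 8/(-2 + 46) = 8/44 = 8*(1/44) = 2/11 ≈ 0.18182)
g(N) = N**2 - 216*N
18240 + g(S) = 18240 + 2*(-216 + 2/11)/11 = 18240 + (2/11)*(-2374/11) = 18240 - 4748/121 = 2202292/121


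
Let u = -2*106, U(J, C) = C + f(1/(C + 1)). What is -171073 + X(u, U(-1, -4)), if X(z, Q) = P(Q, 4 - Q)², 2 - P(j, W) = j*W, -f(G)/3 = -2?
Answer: -171069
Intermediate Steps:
f(G) = 6 (f(G) = -3*(-2) = 6)
U(J, C) = 6 + C (U(J, C) = C + 6 = 6 + C)
P(j, W) = 2 - W*j (P(j, W) = 2 - j*W = 2 - W*j)
u = -212
X(z, Q) = (2 - Q*(4 - Q))² (X(z, Q) = (2 - (4 - Q)*Q)² = (2 - Q*(4 - Q))²)
-171073 + X(u, U(-1, -4)) = -171073 + (2 + (6 - 4)*(-4 + (6 - 4)))² = -171073 + (2 + 2*(-4 + 2))² = -171073 + (2 + 2*(-2))² = -171073 + (2 - 4)² = -171073 + (-2)² = -171073 + 4 = -171069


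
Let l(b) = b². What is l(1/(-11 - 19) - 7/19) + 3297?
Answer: 1071247741/324900 ≈ 3297.2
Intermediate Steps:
l(1/(-11 - 19) - 7/19) + 3297 = (1/(-11 - 19) - 7/19)² + 3297 = (1/(-30) - 7/19)² + 3297 = (-1/30 - 1*7/19)² + 3297 = (-1/30 - 7/19)² + 3297 = (-229/570)² + 3297 = 52441/324900 + 3297 = 1071247741/324900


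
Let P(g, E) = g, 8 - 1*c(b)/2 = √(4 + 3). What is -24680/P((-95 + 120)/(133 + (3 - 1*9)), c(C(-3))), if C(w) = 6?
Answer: -626872/5 ≈ -1.2537e+5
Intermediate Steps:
c(b) = 16 - 2*√7 (c(b) = 16 - 2*√(4 + 3) = 16 - 2*√7)
-24680/P((-95 + 120)/(133 + (3 - 1*9)), c(C(-3))) = -24680*(133 + (3 - 1*9))/(-95 + 120) = -24680/(25/(133 + (3 - 9))) = -24680/(25/(133 - 6)) = -24680/(25/127) = -24680/(25*(1/127)) = -24680/25/127 = -24680*127/25 = -626872/5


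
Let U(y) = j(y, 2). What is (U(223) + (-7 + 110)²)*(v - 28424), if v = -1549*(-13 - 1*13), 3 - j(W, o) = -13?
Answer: 125906250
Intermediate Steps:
j(W, o) = 16 (j(W, o) = 3 - 1*(-13) = 3 + 13 = 16)
U(y) = 16
v = 40274 (v = -1549*(-13 - 13) = -1549*(-26) = 40274)
(U(223) + (-7 + 110)²)*(v - 28424) = (16 + (-7 + 110)²)*(40274 - 28424) = (16 + 103²)*11850 = (16 + 10609)*11850 = 10625*11850 = 125906250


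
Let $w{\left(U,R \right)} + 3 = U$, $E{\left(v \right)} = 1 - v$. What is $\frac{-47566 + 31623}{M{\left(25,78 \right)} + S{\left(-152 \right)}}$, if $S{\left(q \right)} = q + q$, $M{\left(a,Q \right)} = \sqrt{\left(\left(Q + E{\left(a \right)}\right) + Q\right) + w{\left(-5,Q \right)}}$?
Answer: $\frac{1211668}{23073} + \frac{15943 \sqrt{31}}{46146} \approx 54.438$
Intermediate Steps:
$w{\left(U,R \right)} = -3 + U$
$M{\left(a,Q \right)} = \sqrt{-7 - a + 2 Q}$ ($M{\left(a,Q \right)} = \sqrt{\left(\left(Q - \left(-1 + a\right)\right) + Q\right) - 8} = \sqrt{\left(\left(1 + Q - a\right) + Q\right) - 8} = \sqrt{\left(1 - a + 2 Q\right) - 8} = \sqrt{-7 - a + 2 Q}$)
$S{\left(q \right)} = 2 q$
$\frac{-47566 + 31623}{M{\left(25,78 \right)} + S{\left(-152 \right)}} = \frac{-47566 + 31623}{\sqrt{-7 - 25 + 2 \cdot 78} + 2 \left(-152\right)} = - \frac{15943}{\sqrt{-7 - 25 + 156} - 304} = - \frac{15943}{\sqrt{124} - 304} = - \frac{15943}{2 \sqrt{31} - 304} = - \frac{15943}{-304 + 2 \sqrt{31}}$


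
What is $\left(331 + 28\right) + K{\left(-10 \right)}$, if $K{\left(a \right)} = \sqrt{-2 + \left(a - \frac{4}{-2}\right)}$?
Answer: $359 + i \sqrt{10} \approx 359.0 + 3.1623 i$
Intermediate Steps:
$K{\left(a \right)} = \sqrt{a}$ ($K{\left(a \right)} = \sqrt{-2 + \left(a - -2\right)} = \sqrt{-2 + \left(a + 2\right)} = \sqrt{-2 + \left(2 + a\right)} = \sqrt{a}$)
$\left(331 + 28\right) + K{\left(-10 \right)} = \left(331 + 28\right) + \sqrt{-10} = 359 + i \sqrt{10}$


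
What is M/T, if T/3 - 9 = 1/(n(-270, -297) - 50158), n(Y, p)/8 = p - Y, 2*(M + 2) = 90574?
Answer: 152079106/90673 ≈ 1677.2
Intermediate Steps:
M = 45285 (M = -2 + (½)*90574 = -2 + 45287 = 45285)
n(Y, p) = -8*Y + 8*p (n(Y, p) = 8*(p - Y) = -8*Y + 8*p)
T = 1360095/50374 (T = 27 + 3/((-8*(-270) + 8*(-297)) - 50158) = 27 + 3/((2160 - 2376) - 50158) = 27 + 3/(-216 - 50158) = 27 + 3/(-50374) = 27 + 3*(-1/50374) = 27 - 3/50374 = 1360095/50374 ≈ 27.000)
M/T = 45285/(1360095/50374) = 45285*(50374/1360095) = 152079106/90673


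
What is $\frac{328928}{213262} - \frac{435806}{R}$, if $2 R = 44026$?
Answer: $- \frac{42850083554}{2347268203} \approx -18.255$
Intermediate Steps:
$R = 22013$ ($R = \frac{1}{2} \cdot 44026 = 22013$)
$\frac{328928}{213262} - \frac{435806}{R} = \frac{328928}{213262} - \frac{435806}{22013} = 328928 \cdot \frac{1}{213262} - \frac{435806}{22013} = \frac{164464}{106631} - \frac{435806}{22013} = - \frac{42850083554}{2347268203}$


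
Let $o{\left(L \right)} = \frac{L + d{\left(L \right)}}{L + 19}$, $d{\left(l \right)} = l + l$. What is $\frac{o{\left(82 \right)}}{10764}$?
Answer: $\frac{41}{181194} \approx 0.00022628$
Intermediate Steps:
$d{\left(l \right)} = 2 l$
$o{\left(L \right)} = \frac{3 L}{19 + L}$ ($o{\left(L \right)} = \frac{L + 2 L}{L + 19} = \frac{3 L}{19 + L}$)
$\frac{o{\left(82 \right)}}{10764} = \frac{3 \cdot 82 \frac{1}{19 + 82}}{10764} = 3 \cdot 82 \cdot \frac{1}{101} \cdot \frac{1}{10764} = \frac{246}{101} \cdot \frac{1}{10764} = \frac{41}{181194}$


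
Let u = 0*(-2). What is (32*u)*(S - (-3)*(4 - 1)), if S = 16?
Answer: 0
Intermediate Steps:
u = 0
(32*u)*(S - (-3)*(4 - 1)) = (32*0)*(16 - (-3)*(4 - 1)) = 0*(16 - (-3)*3) = 0*(16 - 1*(-9)) = 0*(16 + 9) = 0*25 = 0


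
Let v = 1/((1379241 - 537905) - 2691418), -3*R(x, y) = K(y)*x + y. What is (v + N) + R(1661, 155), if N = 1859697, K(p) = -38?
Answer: 1159806949825/616694 ≈ 1.8807e+6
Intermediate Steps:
R(x, y) = -y/3 + 38*x/3 (R(x, y) = -(-38*x + y)/3 = -(y - 38*x)/3 = -y/3 + 38*x/3)
v = -1/1850082 (v = 1/(841336 - 2691418) = 1/(-1850082) = -1/1850082 ≈ -5.4052e-7)
(v + N) + R(1661, 155) = (-1/1850082 + 1859697) + (-1/3*155 + (38/3)*1661) = 3440591945153/1850082 + (-155/3 + 63118/3) = 3440591945153/1850082 + 62963/3 = 1159806949825/616694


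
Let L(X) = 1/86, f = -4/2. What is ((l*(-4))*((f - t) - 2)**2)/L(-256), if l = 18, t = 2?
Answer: -222912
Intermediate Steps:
f = -2 (f = -4*1/2 = -2)
L(X) = 1/86
((l*(-4))*((f - t) - 2)**2)/L(-256) = ((18*(-4))*((-2 - 1*2) - 2)**2)/(1/86) = -72*((-2 - 2) - 2)**2*86 = -72*(-4 - 2)**2*86 = -72*(-6)**2*86 = -72*36*86 = -2592*86 = -222912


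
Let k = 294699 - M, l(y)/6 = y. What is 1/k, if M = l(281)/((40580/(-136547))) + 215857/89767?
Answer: 1821372430/547085254474847 ≈ 3.3292e-6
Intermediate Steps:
l(y) = 6*y
M = -10328620726277/1821372430 (M = (6*281)/((40580/(-136547))) + 215857/89767 = 1686/((40580*(-1/136547))) + 215857*(1/89767) = 1686/(-40580/136547) + 215857/89767 = 1686*(-136547/40580) + 215857/89767 = -115109121/20290 + 215857/89767 = -10328620726277/1821372430 ≈ -5670.8)
k = 547085254474847/1821372430 (k = 294699 - 1*(-10328620726277/1821372430) = 294699 + 10328620726277/1821372430 = 547085254474847/1821372430 ≈ 3.0037e+5)
1/k = 1/(547085254474847/1821372430) = 1821372430/547085254474847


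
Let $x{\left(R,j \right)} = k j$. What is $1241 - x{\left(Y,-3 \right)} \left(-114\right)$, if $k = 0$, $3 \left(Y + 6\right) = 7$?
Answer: $1241$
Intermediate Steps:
$Y = - \frac{11}{3}$ ($Y = -6 + \frac{1}{3} \cdot 7 = -6 + \frac{7}{3} = - \frac{11}{3} \approx -3.6667$)
$x{\left(R,j \right)} = 0$ ($x{\left(R,j \right)} = 0 j = 0$)
$1241 - x{\left(Y,-3 \right)} \left(-114\right) = 1241 - 0 \left(-114\right) = 1241 - 0 = 1241 + 0 = 1241$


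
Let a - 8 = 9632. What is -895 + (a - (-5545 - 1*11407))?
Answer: 25697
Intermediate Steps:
a = 9640 (a = 8 + 9632 = 9640)
-895 + (a - (-5545 - 1*11407)) = -895 + (9640 - (-5545 - 1*11407)) = -895 + (9640 - (-5545 - 11407)) = -895 + (9640 - 1*(-16952)) = -895 + (9640 + 16952) = -895 + 26592 = 25697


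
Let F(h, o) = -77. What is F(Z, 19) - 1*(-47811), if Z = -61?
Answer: 47734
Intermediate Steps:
F(Z, 19) - 1*(-47811) = -77 - 1*(-47811) = -77 + 47811 = 47734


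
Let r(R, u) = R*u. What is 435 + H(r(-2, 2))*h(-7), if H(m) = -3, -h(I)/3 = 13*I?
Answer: -384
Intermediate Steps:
h(I) = -39*I
435 + H(r(-2, 2))*h(-7) = 435 - (-117)*(-7) = 435 - 3*273 = 435 - 819 = -384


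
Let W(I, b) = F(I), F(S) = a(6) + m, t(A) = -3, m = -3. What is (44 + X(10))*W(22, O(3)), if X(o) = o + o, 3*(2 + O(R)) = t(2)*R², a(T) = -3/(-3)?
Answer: -128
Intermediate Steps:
a(T) = 1 (a(T) = -3*(-⅓) = 1)
O(R) = -2 - R² (O(R) = -2 + (-3*R²)/3 = -2 - R²)
F(S) = -2 (F(S) = 1 - 3 = -2)
W(I, b) = -2
X(o) = 2*o
(44 + X(10))*W(22, O(3)) = (44 + 2*10)*(-2) = (44 + 20)*(-2) = 64*(-2) = -128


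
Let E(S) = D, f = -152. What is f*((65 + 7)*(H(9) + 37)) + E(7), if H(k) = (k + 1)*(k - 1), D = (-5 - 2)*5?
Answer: -1280483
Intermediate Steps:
D = -35 (D = -7*5 = -35)
H(k) = (1 + k)*(-1 + k)
E(S) = -35
f*((65 + 7)*(H(9) + 37)) + E(7) = -152*(65 + 7)*((-1 + 9²) + 37) - 35 = -10944*((-1 + 81) + 37) - 35 = -10944*(80 + 37) - 35 = -10944*117 - 35 = -152*8424 - 35 = -1280448 - 35 = -1280483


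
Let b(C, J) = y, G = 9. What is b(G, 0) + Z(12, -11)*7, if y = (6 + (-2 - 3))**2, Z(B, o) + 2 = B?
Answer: 71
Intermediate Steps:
Z(B, o) = -2 + B
y = 1 (y = (6 - 5)**2 = 1**2 = 1)
b(C, J) = 1
b(G, 0) + Z(12, -11)*7 = 1 + (-2 + 12)*7 = 1 + 10*7 = 1 + 70 = 71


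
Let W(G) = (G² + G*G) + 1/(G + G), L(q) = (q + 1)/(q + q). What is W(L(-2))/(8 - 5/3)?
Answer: 51/152 ≈ 0.33553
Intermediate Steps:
L(q) = (1 + q)/(2*q) (L(q) = (1 + q)/((2*q)) = (1 + q)*(1/(2*q)) = (1 + q)/(2*q))
W(G) = 1/(2*G) + 2*G² (W(G) = (G² + G²) + 1/(2*G) = 2*G² + 1/(2*G) = 1/(2*G) + 2*G²)
W(L(-2))/(8 - 5/3) = ((1 + 4*((½)*(1 - 2)/(-2))³)/(2*(((½)*(1 - 2)/(-2)))))/(8 - 5/3) = ((1 + 4*((½)*(-½)*(-1))³)/(2*(((½)*(-½)*(-1)))))/(8 - 5*⅓) = ((1 + 4*(¼)³)/(2*(¼)))/(8 - 5/3) = ((½)*4*(1 + 4*(1/64)))/(19/3) = 3*((½)*4*(1 + 1/16))/19 = 3*((½)*4*(17/16))/19 = (3/19)*(17/8) = 51/152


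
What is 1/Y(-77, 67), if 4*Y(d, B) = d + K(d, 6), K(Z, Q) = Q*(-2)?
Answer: -4/89 ≈ -0.044944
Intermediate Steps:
K(Z, Q) = -2*Q
Y(d, B) = -3 + d/4 (Y(d, B) = (d - 2*6)/4 = (d - 12)/4 = (-12 + d)/4 = -3 + d/4)
1/Y(-77, 67) = 1/(-3 + (1/4)*(-77)) = 1/(-3 - 77/4) = 1/(-89/4) = -4/89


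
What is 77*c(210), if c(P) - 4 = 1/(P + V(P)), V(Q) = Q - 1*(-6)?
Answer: 131285/426 ≈ 308.18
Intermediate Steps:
V(Q) = 6 + Q (V(Q) = Q + 6 = 6 + Q)
c(P) = 4 + 1/(6 + 2*P) (c(P) = 4 + 1/(P + (6 + P)) = 4 + 1/(6 + 2*P))
77*c(210) = 77*((25 + 8*210)/(2*(3 + 210))) = 77*((½)*(25 + 1680)/213) = 77*((½)*(1/213)*1705) = 77*(1705/426) = 131285/426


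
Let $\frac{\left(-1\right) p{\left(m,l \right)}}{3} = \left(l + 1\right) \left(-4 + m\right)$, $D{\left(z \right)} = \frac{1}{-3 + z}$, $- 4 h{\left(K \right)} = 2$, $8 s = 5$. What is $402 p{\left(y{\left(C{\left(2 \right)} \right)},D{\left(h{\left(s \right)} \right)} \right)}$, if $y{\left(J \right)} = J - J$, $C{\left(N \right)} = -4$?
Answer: $\frac{24120}{7} \approx 3445.7$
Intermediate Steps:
$s = \frac{5}{8}$ ($s = \frac{1}{8} \cdot 5 = \frac{5}{8} \approx 0.625$)
$h{\left(K \right)} = - \frac{1}{2}$ ($h{\left(K \right)} = \left(- \frac{1}{4}\right) 2 = - \frac{1}{2}$)
$y{\left(J \right)} = 0$
$p{\left(m,l \right)} = - 3 \left(1 + l\right) \left(-4 + m\right)$ ($p{\left(m,l \right)} = - 3 \left(l + 1\right) \left(-4 + m\right) = - 3 \left(1 + l\right) \left(-4 + m\right)$)
$402 p{\left(y{\left(C{\left(2 \right)} \right)},D{\left(h{\left(s \right)} \right)} \right)} = 402 \left(12 - 0 + \frac{12}{-3 - \frac{1}{2}} - 3 \frac{1}{-3 - \frac{1}{2}} \cdot 0\right) = 402 \left(12 + 0 + \frac{12}{- \frac{7}{2}} - 3 \frac{1}{- \frac{7}{2}} \cdot 0\right) = 402 \left(12 + 0 + 12 \left(- \frac{2}{7}\right) - \left(- \frac{6}{7}\right) 0\right) = 402 \left(12 + 0 - \frac{24}{7} + 0\right) = 402 \cdot \frac{60}{7} = \frac{24120}{7}$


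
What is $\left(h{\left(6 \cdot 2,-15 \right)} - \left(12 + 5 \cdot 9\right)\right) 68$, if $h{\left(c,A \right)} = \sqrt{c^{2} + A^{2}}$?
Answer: $-3876 + 204 \sqrt{41} \approx -2569.8$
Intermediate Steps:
$h{\left(c,A \right)} = \sqrt{A^{2} + c^{2}}$
$\left(h{\left(6 \cdot 2,-15 \right)} - \left(12 + 5 \cdot 9\right)\right) 68 = \left(\sqrt{\left(-15\right)^{2} + \left(6 \cdot 2\right)^{2}} - \left(12 + 5 \cdot 9\right)\right) 68 = \left(\sqrt{225 + 12^{2}} - \left(12 + 45\right)\right) 68 = \left(\sqrt{225 + 144} - 57\right) 68 = \left(\sqrt{369} - 57\right) 68 = \left(3 \sqrt{41} - 57\right) 68 = \left(-57 + 3 \sqrt{41}\right) 68 = -3876 + 204 \sqrt{41}$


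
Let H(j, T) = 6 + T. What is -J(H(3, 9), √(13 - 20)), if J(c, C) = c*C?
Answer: -15*I*√7 ≈ -39.686*I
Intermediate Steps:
J(c, C) = C*c
-J(H(3, 9), √(13 - 20)) = -√(13 - 20)*(6 + 9) = -√(-7)*15 = -I*√7*15 = -15*I*√7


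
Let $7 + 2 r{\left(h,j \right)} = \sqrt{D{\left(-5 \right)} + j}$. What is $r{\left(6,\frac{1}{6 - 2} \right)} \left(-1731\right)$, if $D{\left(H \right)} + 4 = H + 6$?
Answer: $\frac{12117}{2} - \frac{1731 i \sqrt{11}}{4} \approx 6058.5 - 1435.3 i$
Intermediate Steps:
$D{\left(H \right)} = 2 + H$ ($D{\left(H \right)} = -4 + \left(H + 6\right) = -4 + \left(6 + H\right) = 2 + H$)
$r{\left(h,j \right)} = - \frac{7}{2} + \frac{\sqrt{-3 + j}}{2}$ ($r{\left(h,j \right)} = - \frac{7}{2} + \frac{\sqrt{\left(2 - 5\right) + j}}{2} = - \frac{7}{2} + \frac{\sqrt{-3 + j}}{2}$)
$r{\left(6,\frac{1}{6 - 2} \right)} \left(-1731\right) = \left(- \frac{7}{2} + \frac{\sqrt{-3 + \frac{1}{6 - 2}}}{2}\right) \left(-1731\right) = \left(- \frac{7}{2} + \frac{\sqrt{-3 + \frac{1}{4}}}{2}\right) \left(-1731\right) = \left(- \frac{7}{2} + \frac{\sqrt{- \frac{11}{4}}}{2}\right) \left(-1731\right) = \left(- \frac{7}{2} + \frac{\frac{1}{2} i \sqrt{11}}{2}\right) \left(-1731\right) = \left(- \frac{7}{2} + \frac{i \sqrt{11}}{4}\right) \left(-1731\right) = \frac{12117}{2} - \frac{1731 i \sqrt{11}}{4}$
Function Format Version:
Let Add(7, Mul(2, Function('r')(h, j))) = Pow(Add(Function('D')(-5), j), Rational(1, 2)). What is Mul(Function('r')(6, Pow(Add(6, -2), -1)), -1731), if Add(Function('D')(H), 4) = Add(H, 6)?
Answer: Add(Rational(12117, 2), Mul(Rational(-1731, 4), I, Pow(11, Rational(1, 2)))) ≈ Add(6058.5, Mul(-1435.3, I))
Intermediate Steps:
Function('D')(H) = Add(2, H) (Function('D')(H) = Add(-4, Add(H, 6)) = Add(-4, Add(6, H)) = Add(2, H))
Function('r')(h, j) = Add(Rational(-7, 2), Mul(Rational(1, 2), Pow(Add(-3, j), Rational(1, 2)))) (Function('r')(h, j) = Add(Rational(-7, 2), Mul(Rational(1, 2), Pow(Add(Add(2, -5), j), Rational(1, 2)))) = Add(Rational(-7, 2), Mul(Rational(1, 2), Pow(Add(-3, j), Rational(1, 2)))))
Mul(Function('r')(6, Pow(Add(6, -2), -1)), -1731) = Mul(Add(Rational(-7, 2), Mul(Rational(1, 2), Pow(Add(-3, Pow(Add(6, -2), -1)), Rational(1, 2)))), -1731) = Mul(Add(Rational(-7, 2), Mul(Rational(1, 2), Pow(Add(-3, Pow(4, -1)), Rational(1, 2)))), -1731) = Mul(Add(Rational(-7, 2), Mul(Rational(1, 2), Pow(Add(-3, Rational(1, 4)), Rational(1, 2)))), -1731) = Mul(Add(Rational(-7, 2), Mul(Rational(1, 2), Pow(Rational(-11, 4), Rational(1, 2)))), -1731) = Mul(Add(Rational(-7, 2), Mul(Rational(1, 2), Mul(Rational(1, 2), I, Pow(11, Rational(1, 2))))), -1731) = Mul(Add(Rational(-7, 2), Mul(Rational(1, 4), I, Pow(11, Rational(1, 2)))), -1731) = Add(Rational(12117, 2), Mul(Rational(-1731, 4), I, Pow(11, Rational(1, 2))))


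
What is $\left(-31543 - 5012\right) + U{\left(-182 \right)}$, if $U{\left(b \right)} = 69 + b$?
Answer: $-36668$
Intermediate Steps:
$\left(-31543 - 5012\right) + U{\left(-182 \right)} = \left(-31543 - 5012\right) + \left(69 - 182\right) = -36555 - 113 = -36668$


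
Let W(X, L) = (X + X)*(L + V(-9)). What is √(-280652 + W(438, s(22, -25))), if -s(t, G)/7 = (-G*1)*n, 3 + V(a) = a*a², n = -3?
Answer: 4*I*√28874 ≈ 679.69*I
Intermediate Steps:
V(a) = -3 + a³ (V(a) = -3 + a*a² = -3 + a³)
s(t, G) = -21*G (s(t, G) = -7*-G*1*(-3) = -7*(-G)*(-3) = -21*G)
W(X, L) = 2*X*(-732 + L) (W(X, L) = (X + X)*(L + (-3 + (-9)³)) = (2*X)*(L + (-3 - 729)) = (2*X)*(L - 732) = (2*X)*(-732 + L) = 2*X*(-732 + L))
√(-280652 + W(438, s(22, -25))) = √(-280652 + 2*438*(-732 - 21*(-25))) = √(-280652 + 2*438*(-732 + 525)) = √(-280652 + 2*438*(-207)) = √(-280652 - 181332) = √(-461984) = 4*I*√28874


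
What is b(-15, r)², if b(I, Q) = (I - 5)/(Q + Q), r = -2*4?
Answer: 25/16 ≈ 1.5625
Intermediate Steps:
r = -8
b(I, Q) = (-5 + I)/(2*Q) (b(I, Q) = (-5 + I)/((2*Q)) = (-5 + I)*(1/(2*Q)) = (-5 + I)/(2*Q))
b(-15, r)² = ((½)*(-5 - 15)/(-8))² = ((½)*(-⅛)*(-20))² = (5/4)² = 25/16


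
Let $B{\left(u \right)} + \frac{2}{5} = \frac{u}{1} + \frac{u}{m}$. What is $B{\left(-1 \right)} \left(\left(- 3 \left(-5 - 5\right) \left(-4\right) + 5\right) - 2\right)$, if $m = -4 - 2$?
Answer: $\frac{1443}{10} \approx 144.3$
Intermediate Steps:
$m = -6$ ($m = -4 - 2 = -6$)
$B{\left(u \right)} = - \frac{2}{5} + \frac{5 u}{6}$ ($B{\left(u \right)} = - \frac{2}{5} + \left(\frac{u}{1} + \frac{u}{-6}\right) = - \frac{2}{5} + \left(u 1 + u \left(- \frac{1}{6}\right)\right) = - \frac{2}{5} + \left(u - \frac{u}{6}\right) = - \frac{2}{5} + \frac{5 u}{6}$)
$B{\left(-1 \right)} \left(\left(- 3 \left(-5 - 5\right) \left(-4\right) + 5\right) - 2\right) = \left(- \frac{2}{5} + \frac{5}{6} \left(-1\right)\right) \left(\left(- 3 \left(-5 - 5\right) \left(-4\right) + 5\right) - 2\right) = \left(- \frac{2}{5} - \frac{5}{6}\right) \left(\left(\left(-3\right) \left(-10\right) \left(-4\right) + 5\right) - 2\right) = - \frac{37 \left(\left(30 \left(-4\right) + 5\right) - 2\right)}{30} = - \frac{37 \left(\left(-120 + 5\right) - 2\right)}{30} = - \frac{37 \left(-115 - 2\right)}{30} = \left(- \frac{37}{30}\right) \left(-117\right) = \frac{1443}{10}$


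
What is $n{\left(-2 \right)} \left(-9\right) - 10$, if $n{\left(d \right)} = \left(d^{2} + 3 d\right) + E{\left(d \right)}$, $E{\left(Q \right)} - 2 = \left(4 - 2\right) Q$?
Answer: $26$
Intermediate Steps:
$E{\left(Q \right)} = 2 + 2 Q$ ($E{\left(Q \right)} = 2 + \left(4 - 2\right) Q = 2 + 2 Q$)
$n{\left(d \right)} = 2 + d^{2} + 5 d$ ($n{\left(d \right)} = \left(d^{2} + 3 d\right) + \left(2 + 2 d\right) = 2 + d^{2} + 5 d$)
$n{\left(-2 \right)} \left(-9\right) - 10 = \left(2 + \left(-2\right)^{2} + 5 \left(-2\right)\right) \left(-9\right) - 10 = \left(2 + 4 - 10\right) \left(-9\right) - 10 = \left(-4\right) \left(-9\right) - 10 = 36 - 10 = 26$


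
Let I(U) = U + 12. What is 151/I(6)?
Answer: 151/18 ≈ 8.3889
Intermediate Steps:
I(U) = 12 + U
151/I(6) = 151/(12 + 6) = 151/18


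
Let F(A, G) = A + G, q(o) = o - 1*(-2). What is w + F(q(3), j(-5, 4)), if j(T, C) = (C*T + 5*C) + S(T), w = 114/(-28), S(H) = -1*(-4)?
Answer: 69/14 ≈ 4.9286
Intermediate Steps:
S(H) = 4
w = -57/14 (w = 114*(-1/28) = -57/14 ≈ -4.0714)
q(o) = 2 + o (q(o) = o + 2 = 2 + o)
j(T, C) = 4 + 5*C + C*T (j(T, C) = (C*T + 5*C) + 4 = (5*C + C*T) + 4 = 4 + 5*C + C*T)
w + F(q(3), j(-5, 4)) = -57/14 + ((2 + 3) + (4 + 5*4 + 4*(-5))) = -57/14 + (5 + (4 + 20 - 20)) = -57/14 + (5 + 4) = -57/14 + 9 = 69/14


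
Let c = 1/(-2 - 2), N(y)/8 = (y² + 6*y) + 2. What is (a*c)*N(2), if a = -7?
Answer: 252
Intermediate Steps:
N(y) = 16 + 8*y² + 48*y (N(y) = 8*((y² + 6*y) + 2) = 8*(2 + y² + 6*y) = 16 + 8*y² + 48*y)
c = -¼ (c = 1/(-4) = -¼ ≈ -0.25000)
(a*c)*N(2) = (-7*(-¼))*(16 + 8*2² + 48*2) = 7*(16 + 8*4 + 96)/4 = 7*(16 + 32 + 96)/4 = (7/4)*144 = 252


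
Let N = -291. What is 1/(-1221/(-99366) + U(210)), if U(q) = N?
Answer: -33122/9638095 ≈ -0.0034366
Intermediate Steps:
U(q) = -291
1/(-1221/(-99366) + U(210)) = 1/(-1221/(-99366) - 291) = 1/(-1221*(-1/99366) - 291) = 1/(407/33122 - 291) = 1/(-9638095/33122) = -33122/9638095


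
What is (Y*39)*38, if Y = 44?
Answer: 65208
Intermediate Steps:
(Y*39)*38 = (44*39)*38 = 1716*38 = 65208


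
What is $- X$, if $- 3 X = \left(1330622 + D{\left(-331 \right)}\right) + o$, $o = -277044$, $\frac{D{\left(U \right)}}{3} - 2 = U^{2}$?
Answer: $\frac{1382267}{3} \approx 4.6076 \cdot 10^{5}$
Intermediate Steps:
$D{\left(U \right)} = 6 + 3 U^{2}$
$X = - \frac{1382267}{3}$ ($X = - \frac{\left(1330622 + \left(6 + 3 \left(-331\right)^{2}\right)\right) - 277044}{3} = - \frac{\left(1330622 + \left(6 + 3 \cdot 109561\right)\right) - 277044}{3} = - \frac{\left(1330622 + \left(6 + 328683\right)\right) - 277044}{3} = - \frac{\left(1330622 + 328689\right) - 277044}{3} = - \frac{1659311 - 277044}{3} = \left(- \frac{1}{3}\right) 1382267 = - \frac{1382267}{3} \approx -4.6076 \cdot 10^{5}$)
$- X = \left(-1\right) \left(- \frac{1382267}{3}\right) = \frac{1382267}{3}$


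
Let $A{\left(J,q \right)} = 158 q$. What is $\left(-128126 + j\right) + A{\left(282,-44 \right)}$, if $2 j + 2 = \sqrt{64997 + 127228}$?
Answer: $-135079 + \frac{5 \sqrt{7689}}{2} \approx -1.3486 \cdot 10^{5}$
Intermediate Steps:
$j = -1 + \frac{5 \sqrt{7689}}{2}$ ($j = -1 + \frac{\sqrt{64997 + 127228}}{2} = -1 + \frac{\sqrt{192225}}{2} = -1 + \frac{5 \sqrt{7689}}{2} \approx 218.22$)
$\left(-128126 + j\right) + A{\left(282,-44 \right)} = \left(-128126 - \left(1 - \frac{5 \sqrt{7689}}{2}\right)\right) + 158 \left(-44\right) = \left(-128127 + \frac{5 \sqrt{7689}}{2}\right) - 6952 = -135079 + \frac{5 \sqrt{7689}}{2}$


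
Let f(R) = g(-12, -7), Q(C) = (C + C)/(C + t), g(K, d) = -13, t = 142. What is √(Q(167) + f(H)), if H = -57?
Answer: I*√1138047/309 ≈ 3.4524*I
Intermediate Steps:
Q(C) = 2*C/(142 + C) (Q(C) = (C + C)/(C + 142) = (2*C)/(142 + C) = 2*C/(142 + C))
f(R) = -13
√(Q(167) + f(H)) = √(2*167/(142 + 167) - 13) = √(2*167/309 - 13) = √(2*167*(1/309) - 13) = √(334/309 - 13) = √(-3683/309) = I*√1138047/309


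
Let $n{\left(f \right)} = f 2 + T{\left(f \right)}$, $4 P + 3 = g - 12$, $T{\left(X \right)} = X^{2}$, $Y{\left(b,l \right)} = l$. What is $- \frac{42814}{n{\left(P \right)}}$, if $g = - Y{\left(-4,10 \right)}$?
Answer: $- \frac{685024}{425} \approx -1611.8$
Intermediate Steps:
$g = -10$ ($g = \left(-1\right) 10 = -10$)
$P = - \frac{25}{4}$ ($P = - \frac{3}{4} + \frac{-10 - 12}{4} = - \frac{3}{4} + \frac{1}{4} \left(-22\right) = - \frac{3}{4} - \frac{11}{2} = - \frac{25}{4} \approx -6.25$)
$n{\left(f \right)} = f^{2} + 2 f$ ($n{\left(f \right)} = f 2 + f^{2} = 2 f + f^{2} = f^{2} + 2 f$)
$- \frac{42814}{n{\left(P \right)}} = - \frac{42814}{\left(- \frac{25}{4}\right) \left(2 - \frac{25}{4}\right)} = - \frac{42814}{\left(- \frac{25}{4}\right) \left(- \frac{17}{4}\right)} = - \frac{42814}{\frac{425}{16}} = \left(-42814\right) \frac{16}{425} = - \frac{685024}{425}$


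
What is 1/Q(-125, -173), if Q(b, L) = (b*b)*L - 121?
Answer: -1/2703246 ≈ -3.6993e-7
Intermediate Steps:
Q(b, L) = -121 + L*b² (Q(b, L) = b²*L - 121 = L*b² - 121 = -121 + L*b²)
1/Q(-125, -173) = 1/(-121 - 173*(-125)²) = 1/(-121 - 173*15625) = 1/(-121 - 2703125) = 1/(-2703246) = -1/2703246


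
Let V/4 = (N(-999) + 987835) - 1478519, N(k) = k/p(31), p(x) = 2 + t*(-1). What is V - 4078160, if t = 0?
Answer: -6042894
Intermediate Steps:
p(x) = 2 (p(x) = 2 + 0*(-1) = 2 + 0 = 2)
N(k) = k/2
V = -1964734 (V = 4*(((½)*(-999) + 987835) - 1478519) = 4*((-999/2 + 987835) - 1478519) = 4*(1974671/2 - 1478519) = 4*(-982367/2) = -1964734)
V - 4078160 = -1964734 - 4078160 = -6042894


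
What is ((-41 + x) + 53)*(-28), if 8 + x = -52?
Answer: 1344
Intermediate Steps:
x = -60 (x = -8 - 52 = -60)
((-41 + x) + 53)*(-28) = ((-41 - 60) + 53)*(-28) = (-101 + 53)*(-28) = -48*(-28) = 1344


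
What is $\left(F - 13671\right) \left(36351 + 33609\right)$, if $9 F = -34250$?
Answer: $- \frac{3667979480}{3} \approx -1.2227 \cdot 10^{9}$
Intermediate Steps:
$F = - \frac{34250}{9}$ ($F = \frac{1}{9} \left(-34250\right) = - \frac{34250}{9} \approx -3805.6$)
$\left(F - 13671\right) \left(36351 + 33609\right) = \left(- \frac{34250}{9} - 13671\right) \left(36351 + 33609\right) = \left(- \frac{157289}{9}\right) 69960 = - \frac{3667979480}{3}$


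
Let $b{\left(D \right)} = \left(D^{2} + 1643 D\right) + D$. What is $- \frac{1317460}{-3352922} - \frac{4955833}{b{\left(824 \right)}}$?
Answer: $- \frac{6968646339653}{3409304736352} \approx -2.044$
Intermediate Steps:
$b{\left(D \right)} = D^{2} + 1644 D$
$- \frac{1317460}{-3352922} - \frac{4955833}{b{\left(824 \right)}} = - \frac{1317460}{-3352922} - \frac{4955833}{824 \left(1644 + 824\right)} = \left(-1317460\right) \left(- \frac{1}{3352922}\right) - \frac{4955833}{824 \cdot 2468} = \frac{658730}{1676461} - \frac{4955833}{2033632} = - \frac{6968646339653}{3409304736352}$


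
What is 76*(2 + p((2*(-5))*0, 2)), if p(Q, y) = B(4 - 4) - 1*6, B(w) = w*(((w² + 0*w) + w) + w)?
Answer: -304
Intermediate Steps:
B(w) = w*(w² + 2*w) (B(w) = w*(((w² + 0) + w) + w) = w*((w² + w) + w) = w*((w + w²) + w) = w*(w² + 2*w))
p(Q, y) = -6 (p(Q, y) = (4 - 4)²*(2 + (4 - 4)) - 1*6 = 0²*(2 + 0) - 6 = 0*2 - 6 = 0 - 6 = -6)
76*(2 + p((2*(-5))*0, 2)) = 76*(2 - 6) = 76*(-4) = -304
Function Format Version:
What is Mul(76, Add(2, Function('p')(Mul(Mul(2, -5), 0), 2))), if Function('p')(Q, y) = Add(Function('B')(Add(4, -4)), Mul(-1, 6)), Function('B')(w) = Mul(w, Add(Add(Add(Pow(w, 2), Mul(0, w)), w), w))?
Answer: -304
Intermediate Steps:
Function('B')(w) = Mul(w, Add(Pow(w, 2), Mul(2, w))) (Function('B')(w) = Mul(w, Add(Add(Add(Pow(w, 2), 0), w), w)) = Mul(w, Add(Add(Pow(w, 2), w), w)) = Mul(w, Add(Add(w, Pow(w, 2)), w)) = Mul(w, Add(Pow(w, 2), Mul(2, w))))
Function('p')(Q, y) = -6 (Function('p')(Q, y) = Add(Mul(Pow(Add(4, -4), 2), Add(2, Add(4, -4))), Mul(-1, 6)) = Add(Mul(Pow(0, 2), Add(2, 0)), -6) = Add(Mul(0, 2), -6) = Add(0, -6) = -6)
Mul(76, Add(2, Function('p')(Mul(Mul(2, -5), 0), 2))) = Mul(76, Add(2, -6)) = Mul(76, -4) = -304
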